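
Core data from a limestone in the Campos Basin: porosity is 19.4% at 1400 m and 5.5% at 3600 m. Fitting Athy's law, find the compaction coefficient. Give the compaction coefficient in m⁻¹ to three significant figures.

0.000573 m⁻¹

Working in km (1 km = 1000 m; β in km⁻¹ = β in m⁻¹ × 1000):
Athy: n(Z) = n₀ e^(−βZ) ⇒ n₁/n₂ = e^{β(Z₂−Z₁)} ⇒ β = ln(n₁/n₂)/(Z₂−Z₁)
β = ln(0.194/0.055) / (3.6 − 1.4) = ln(3.527) / 2.2 = 1.2605 / 2.2 = 0.573 km⁻¹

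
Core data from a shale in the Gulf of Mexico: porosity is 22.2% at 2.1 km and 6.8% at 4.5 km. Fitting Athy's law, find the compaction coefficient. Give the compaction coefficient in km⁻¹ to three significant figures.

0.493 km⁻¹

Athy: phi(Z) = phi₀ e^(−βZ) ⇒ phi₁/phi₂ = e^{β(Z₂−Z₁)} ⇒ β = ln(phi₁/phi₂)/(Z₂−Z₁)
β = ln(0.222/0.068) / (4.5 − 2.1) = ln(3.265) / 2.4 = 1.1832 / 2.4 = 0.493 km⁻¹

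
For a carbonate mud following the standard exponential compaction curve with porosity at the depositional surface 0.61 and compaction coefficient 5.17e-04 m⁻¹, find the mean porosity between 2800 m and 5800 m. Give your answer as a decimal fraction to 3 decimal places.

0.073

Working in km (1 km = 1000 m; k in km⁻¹ = k in m⁻¹ × 1000):
⟨n⟩ = (1/(Z₂−Z₁)) ∫ n₀ e^(−kZ) dZ = n₀·(e^(−k·Z₁) − e^(−k·Z₂)) / (k·(Z₂−Z₁))
e^(−0.517×2.8) = 0.2351; e^(−0.517×5.8) = 0.0499
⟨n⟩ = 0.61 × (0.2351 − 0.0499) / (0.517 × 3) = 0.61 × 0.1195 = 0.0729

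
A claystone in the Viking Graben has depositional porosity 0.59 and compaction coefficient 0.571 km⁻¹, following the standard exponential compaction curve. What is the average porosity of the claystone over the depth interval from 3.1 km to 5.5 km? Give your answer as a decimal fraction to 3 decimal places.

⟨phi⟩ = (1/(Z₂−Z₁)) ∫ phi₀ e^(−kZ) dZ = phi₀·(e^(−k·Z₁) − e^(−k·Z₂)) / (k·(Z₂−Z₁))
e^(−0.571×3.1) = 0.1703; e^(−0.571×5.5) = 0.0433
⟨phi⟩ = 0.59 × (0.1703 − 0.0433) / (0.571 × 2.4) = 0.59 × 0.0927 = 0.0547

0.055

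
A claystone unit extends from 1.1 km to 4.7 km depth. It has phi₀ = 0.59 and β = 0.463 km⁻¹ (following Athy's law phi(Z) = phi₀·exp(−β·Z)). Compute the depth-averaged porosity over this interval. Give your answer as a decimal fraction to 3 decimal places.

0.173

⟨phi⟩ = (1/(Z₂−Z₁)) ∫ phi₀ e^(−βZ) dZ = phi₀·(e^(−β·Z₁) − e^(−β·Z₂)) / (β·(Z₂−Z₁))
e^(−0.463×1.1) = 0.6009; e^(−0.463×4.7) = 0.1135
⟨phi⟩ = 0.59 × (0.6009 − 0.1135) / (0.463 × 3.6) = 0.59 × 0.2924 = 0.1725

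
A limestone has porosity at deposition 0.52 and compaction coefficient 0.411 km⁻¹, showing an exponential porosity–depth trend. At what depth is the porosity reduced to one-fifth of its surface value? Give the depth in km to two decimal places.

n/n₀ = 1/5 ⇒ exp(−β·z) = 1/5 ⇒ z = ln(5) / β
z = 1.6094 / 0.411 = 3.916 km

3.92 km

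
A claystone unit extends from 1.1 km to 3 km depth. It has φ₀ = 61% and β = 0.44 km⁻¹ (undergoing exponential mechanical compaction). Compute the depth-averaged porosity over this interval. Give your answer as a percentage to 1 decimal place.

⟨φ⟩ = (1/(d₂−d₁)) ∫ φ₀ e^(−βd) dd = φ₀·(e^(−β·d₁) − e^(−β·d₂)) / (β·(d₂−d₁))
e^(−0.44×1.1) = 0.6163; e^(−0.44×3) = 0.2671
⟨φ⟩ = 0.61 × (0.6163 − 0.2671) / (0.44 × 1.9) = 0.61 × 0.4177 = 0.2548

25.5%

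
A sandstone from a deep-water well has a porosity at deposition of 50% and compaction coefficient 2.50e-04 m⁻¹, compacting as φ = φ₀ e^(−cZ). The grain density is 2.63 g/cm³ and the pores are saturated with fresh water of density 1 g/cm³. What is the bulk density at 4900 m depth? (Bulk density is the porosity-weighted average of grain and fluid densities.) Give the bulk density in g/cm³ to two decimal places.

2.39 g/cm³

Working in km (1 km = 1000 m; c in km⁻¹ = c in m⁻¹ × 1000):
Porosity at depth: φ = 0.5·exp(−0.25×4.9) = 0.5×0.2938 = 0.1469
Bulk density: ρ_b = (1−φ)ρ_g + φ·ρ_f = 0.8531×2.63 + 0.1469×1
       = 2.244 + 0.147 = 2.391 g/cm³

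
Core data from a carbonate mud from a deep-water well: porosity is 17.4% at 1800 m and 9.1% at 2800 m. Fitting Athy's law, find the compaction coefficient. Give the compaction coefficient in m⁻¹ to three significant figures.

0.000648 m⁻¹

Working in km (1 km = 1000 m; k in km⁻¹ = k in m⁻¹ × 1000):
Athy: n(d) = n₀ e^(−kd) ⇒ n₁/n₂ = e^{k(d₂−d₁)} ⇒ k = ln(n₁/n₂)/(d₂−d₁)
k = ln(0.174/0.091) / (2.8 − 1.8) = ln(1.912) / 1 = 0.6482 / 1 = 0.6482 km⁻¹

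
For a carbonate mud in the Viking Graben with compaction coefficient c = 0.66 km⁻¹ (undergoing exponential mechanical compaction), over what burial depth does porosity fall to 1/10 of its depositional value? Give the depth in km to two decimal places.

3.49 km

phi/phi₀ = 1/10 ⇒ exp(−c·z) = 1/10 ⇒ z = ln(10) / c
z = 2.3026 / 0.66 = 3.489 km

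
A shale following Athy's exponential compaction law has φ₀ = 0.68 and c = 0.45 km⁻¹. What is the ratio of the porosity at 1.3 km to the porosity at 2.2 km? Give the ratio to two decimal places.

φ(z₁)/φ(z₂) = e^(−c·z₁)/e^(−c·z₂) = e^{c(z₂−z₁)}
= exp(0.45 × 0.9) = exp(0.405) = 1.4993

1.50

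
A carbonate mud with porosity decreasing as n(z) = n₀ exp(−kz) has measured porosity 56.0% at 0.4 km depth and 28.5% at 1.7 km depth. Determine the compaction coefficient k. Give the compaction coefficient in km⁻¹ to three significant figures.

0.520 km⁻¹

Athy: n(z) = n₀ e^(−kz) ⇒ n₁/n₂ = e^{k(z₂−z₁)} ⇒ k = ln(n₁/n₂)/(z₂−z₁)
k = ln(0.56/0.285) / (1.7 − 0.4) = ln(1.965) / 1.3 = 0.6754 / 1.3 = 0.5196 km⁻¹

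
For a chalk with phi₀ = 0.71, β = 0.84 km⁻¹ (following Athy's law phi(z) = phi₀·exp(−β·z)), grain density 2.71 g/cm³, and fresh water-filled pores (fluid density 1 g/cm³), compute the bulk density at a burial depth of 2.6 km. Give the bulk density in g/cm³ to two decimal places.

2.57 g/cm³

Porosity at depth: phi = 0.71·exp(−0.84×2.6) = 0.71×0.1126 = 0.0799
Bulk density: ρ_b = (1−phi)ρ_g + phi·ρ_f = 0.9201×2.71 + 0.0799×1
       = 2.493 + 0.080 = 2.573 g/cm³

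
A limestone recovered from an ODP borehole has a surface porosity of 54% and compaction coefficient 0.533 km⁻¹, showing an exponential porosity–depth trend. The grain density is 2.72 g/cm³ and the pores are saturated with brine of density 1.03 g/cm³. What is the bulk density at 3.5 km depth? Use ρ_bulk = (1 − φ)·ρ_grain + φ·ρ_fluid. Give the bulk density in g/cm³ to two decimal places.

2.58 g/cm³

Porosity at depth: n = 0.54·exp(−0.533×3.5) = 0.54×0.1548 = 0.0836
Bulk density: ρ_b = (1−n)ρ_g + n·ρ_f = 0.9164×2.72 + 0.0836×1.03
       = 2.493 + 0.086 = 2.579 g/cm³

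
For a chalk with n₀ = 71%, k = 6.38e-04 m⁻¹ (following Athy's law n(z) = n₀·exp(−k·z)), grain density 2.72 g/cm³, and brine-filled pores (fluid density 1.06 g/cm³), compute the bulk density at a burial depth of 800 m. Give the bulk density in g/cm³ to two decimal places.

Working in km (1 km = 1000 m; k in km⁻¹ = k in m⁻¹ × 1000):
Porosity at depth: n = 0.71·exp(−0.638×0.8) = 0.71×0.6003 = 0.4262
Bulk density: ρ_b = (1−n)ρ_g + n·ρ_f = 0.5738×2.72 + 0.4262×1.06
       = 1.561 + 0.452 = 2.013 g/cm³

2.01 g/cm³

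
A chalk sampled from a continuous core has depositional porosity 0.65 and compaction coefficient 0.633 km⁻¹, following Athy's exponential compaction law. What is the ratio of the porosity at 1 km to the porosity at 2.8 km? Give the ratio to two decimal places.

phi(d₁)/phi(d₂) = e^(−k·d₁)/e^(−k·d₂) = e^{k(d₂−d₁)}
= exp(0.633 × 1.8) = exp(1.139) = 3.1249

3.12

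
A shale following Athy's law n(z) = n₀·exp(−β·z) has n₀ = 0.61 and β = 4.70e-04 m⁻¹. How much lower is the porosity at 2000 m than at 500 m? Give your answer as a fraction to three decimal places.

Working in km (1 km = 1000 m; β in km⁻¹ = β in m⁻¹ × 1000):
n(0.5) = 0.61·e^(−0.47×0.5) = 0.4822
n(2) = 0.61·e^(−0.47×2) = 0.2383
Δn = 0.4822 − 0.2383 = 0.2440

0.244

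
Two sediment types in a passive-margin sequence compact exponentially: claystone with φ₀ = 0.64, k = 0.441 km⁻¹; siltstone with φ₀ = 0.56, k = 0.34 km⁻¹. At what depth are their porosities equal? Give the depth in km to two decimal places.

1.32 km

Set φ₀ₐ e^(−kₐZ) = φ₀ᵦ e^(−kᵦZ) ⇒ ln(φ₀ₐ/φ₀ᵦ) = (kₐ − kᵦ)·Z
Z = ln(0.64/0.56) / (0.441 − 0.34) = 0.1335 / 0.101 = 1.322 km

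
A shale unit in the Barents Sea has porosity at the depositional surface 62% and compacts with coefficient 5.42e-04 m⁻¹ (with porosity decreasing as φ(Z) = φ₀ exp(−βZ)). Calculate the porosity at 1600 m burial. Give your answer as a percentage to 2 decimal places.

Working in km (1 km = 1000 m; β in km⁻¹ = β in m⁻¹ × 1000):
φ = φ₀·exp(−β·Z) = 0.62 × exp(−0.542 × 1.6) = 0.62 × exp(−0.8672)
  = 0.62 × 0.4201 = 0.2605

26.05%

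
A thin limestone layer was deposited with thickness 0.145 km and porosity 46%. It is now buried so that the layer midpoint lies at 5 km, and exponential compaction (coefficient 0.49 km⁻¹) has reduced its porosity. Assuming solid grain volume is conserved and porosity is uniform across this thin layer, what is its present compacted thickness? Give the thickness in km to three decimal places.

Porosity at 5 km: phi = 0.46·exp(−0.49×5) = 0.0397
Solid-volume conservation: h(1−phi) = h₀(1−phi₀) ⇒ h = h₀·(1−phi₀)/(1−phi)
h = 0.145 × (1 − 0.46)/(1 − 0.0397) = 0.145 × 0.5623 = 0.0815 km

0.082 km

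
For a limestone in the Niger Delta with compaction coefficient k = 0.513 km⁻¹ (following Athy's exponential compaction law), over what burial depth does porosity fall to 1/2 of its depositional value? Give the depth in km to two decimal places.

1.35 km

n/n₀ = 1/2 ⇒ exp(−k·Z) = 1/2 ⇒ Z = ln(2) / k
Z = 0.6931 / 0.513 = 1.351 km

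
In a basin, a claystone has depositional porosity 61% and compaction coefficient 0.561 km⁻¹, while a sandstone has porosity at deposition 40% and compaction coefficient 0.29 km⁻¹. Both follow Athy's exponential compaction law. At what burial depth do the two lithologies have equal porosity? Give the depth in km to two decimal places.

1.56 km

Set phi₀ₐ e^(−βₐd) = phi₀ᵦ e^(−βᵦd) ⇒ ln(phi₀ₐ/phi₀ᵦ) = (βₐ − βᵦ)·d
d = ln(0.61/0.4) / (0.561 − 0.29) = 0.4220 / 0.271 = 1.557 km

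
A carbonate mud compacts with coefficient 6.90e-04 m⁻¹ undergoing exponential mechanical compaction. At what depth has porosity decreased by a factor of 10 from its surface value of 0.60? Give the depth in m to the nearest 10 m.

3340 m

Working in km (1 km = 1000 m; k in km⁻¹ = k in m⁻¹ × 1000):
φ/φ₀ = 1/10 ⇒ exp(−k·d) = 1/10 ⇒ d = ln(10) / k
d = 2.3026 / 0.69 = 3.337 km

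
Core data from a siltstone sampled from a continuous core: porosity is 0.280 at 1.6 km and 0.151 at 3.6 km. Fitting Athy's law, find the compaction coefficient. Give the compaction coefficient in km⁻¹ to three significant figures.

0.309 km⁻¹

Athy: n(Z) = n₀ e^(−kZ) ⇒ n₁/n₂ = e^{k(Z₂−Z₁)} ⇒ k = ln(n₁/n₂)/(Z₂−Z₁)
k = ln(0.28/0.151) / (3.6 − 1.6) = ln(1.854) / 2 = 0.6175 / 2 = 0.3088 km⁻¹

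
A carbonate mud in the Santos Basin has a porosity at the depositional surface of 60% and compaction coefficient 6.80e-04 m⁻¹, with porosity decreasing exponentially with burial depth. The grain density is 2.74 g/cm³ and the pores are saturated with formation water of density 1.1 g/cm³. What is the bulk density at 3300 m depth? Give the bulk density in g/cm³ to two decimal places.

Working in km (1 km = 1000 m; β in km⁻¹ = β in m⁻¹ × 1000):
Porosity at depth: phi = 0.6·exp(−0.68×3.3) = 0.6×0.1060 = 0.0636
Bulk density: ρ_b = (1−phi)ρ_g + phi·ρ_f = 0.9364×2.74 + 0.0636×1.1
       = 2.566 + 0.070 = 2.636 g/cm³

2.64 g/cm³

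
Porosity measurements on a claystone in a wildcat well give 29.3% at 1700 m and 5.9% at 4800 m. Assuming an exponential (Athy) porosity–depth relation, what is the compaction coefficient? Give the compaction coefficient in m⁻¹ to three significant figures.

0.000517 m⁻¹

Working in km (1 km = 1000 m; c in km⁻¹ = c in m⁻¹ × 1000):
Athy: φ(z) = φ₀ e^(−cz) ⇒ φ₁/φ₂ = e^{c(z₂−z₁)} ⇒ c = ln(φ₁/φ₂)/(z₂−z₁)
c = ln(0.293/0.059) / (4.8 − 1.7) = ln(4.966) / 3.1 = 1.6026 / 3.1 = 0.517 km⁻¹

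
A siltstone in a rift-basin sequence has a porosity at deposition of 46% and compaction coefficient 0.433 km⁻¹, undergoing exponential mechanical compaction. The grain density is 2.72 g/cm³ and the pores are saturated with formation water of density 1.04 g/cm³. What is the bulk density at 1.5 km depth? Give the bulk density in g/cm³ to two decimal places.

Porosity at depth: phi = 0.46·exp(−0.433×1.5) = 0.46×0.5223 = 0.2403
Bulk density: ρ_b = (1−phi)ρ_g + phi·ρ_f = 0.7597×2.72 + 0.2403×1.04
       = 2.066 + 0.250 = 2.316 g/cm³

2.32 g/cm³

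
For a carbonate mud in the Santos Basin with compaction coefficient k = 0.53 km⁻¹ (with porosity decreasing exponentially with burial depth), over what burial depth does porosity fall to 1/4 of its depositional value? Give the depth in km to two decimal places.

2.62 km

n/n₀ = 1/4 ⇒ exp(−k·d) = 1/4 ⇒ d = ln(4) / k
d = 1.3863 / 0.53 = 2.616 km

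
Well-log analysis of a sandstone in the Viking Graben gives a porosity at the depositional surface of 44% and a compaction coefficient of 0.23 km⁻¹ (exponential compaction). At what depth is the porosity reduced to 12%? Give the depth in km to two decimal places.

Invert Athy's law: Z = ln(φ₀/φ) / k
Z = ln(0.44/0.12) / 0.23 = ln(3.667) / 0.23 = 1.2993 / 0.23 = 5.649 km

5.65 km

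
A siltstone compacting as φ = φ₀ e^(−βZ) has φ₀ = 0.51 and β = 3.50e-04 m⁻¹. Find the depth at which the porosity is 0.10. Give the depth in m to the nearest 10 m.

Working in km (1 km = 1000 m; β in km⁻¹ = β in m⁻¹ × 1000):
Invert Athy's law: Z = ln(φ₀/φ) / β
Z = ln(0.51/0.1) / 0.35 = ln(5.1) / 0.35 = 1.6292 / 0.35 = 4.655 km

4650 m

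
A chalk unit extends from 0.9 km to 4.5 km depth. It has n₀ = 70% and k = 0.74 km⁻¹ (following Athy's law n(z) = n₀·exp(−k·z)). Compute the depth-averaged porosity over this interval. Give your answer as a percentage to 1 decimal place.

12.6%

⟨n⟩ = (1/(z₂−z₁)) ∫ n₀ e^(−kz) dz = n₀·(e^(−k·z₁) − e^(−k·z₂)) / (k·(z₂−z₁))
e^(−0.74×0.9) = 0.5138; e^(−0.74×4.5) = 0.0358
⟨n⟩ = 0.7 × (0.5138 − 0.0358) / (0.74 × 3.6) = 0.7 × 0.1794 = 0.1256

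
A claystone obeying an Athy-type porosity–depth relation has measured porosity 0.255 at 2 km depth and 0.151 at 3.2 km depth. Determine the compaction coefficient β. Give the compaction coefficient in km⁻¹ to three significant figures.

0.437 km⁻¹

Athy: phi(z) = phi₀ e^(−βz) ⇒ phi₁/phi₂ = e^{β(z₂−z₁)} ⇒ β = ln(phi₁/phi₂)/(z₂−z₁)
β = ln(0.255/0.151) / (3.2 − 2) = ln(1.689) / 1.2 = 0.5240 / 1.2 = 0.4367 km⁻¹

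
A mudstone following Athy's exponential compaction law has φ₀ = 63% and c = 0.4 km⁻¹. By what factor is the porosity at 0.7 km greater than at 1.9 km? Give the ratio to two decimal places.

φ(z₁)/φ(z₂) = e^(−c·z₁)/e^(−c·z₂) = e^{c(z₂−z₁)}
= exp(0.4 × 1.2) = exp(0.48) = 1.6161

1.62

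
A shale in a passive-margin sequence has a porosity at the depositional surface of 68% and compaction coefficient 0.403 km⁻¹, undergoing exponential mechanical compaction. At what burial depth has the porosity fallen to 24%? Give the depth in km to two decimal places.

Invert Athy's law: d = ln(n₀/n) / β
d = ln(0.68/0.24) / 0.403 = ln(2.833) / 0.403 = 1.0415 / 0.403 = 2.584 km

2.58 km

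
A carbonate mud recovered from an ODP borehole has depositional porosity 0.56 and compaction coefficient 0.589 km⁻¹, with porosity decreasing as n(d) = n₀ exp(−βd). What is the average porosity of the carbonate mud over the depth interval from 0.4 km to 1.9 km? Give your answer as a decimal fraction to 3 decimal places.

⟨n⟩ = (1/(d₂−d₁)) ∫ n₀ e^(−βd) dd = n₀·(e^(−β·d₁) − e^(−β·d₂)) / (β·(d₂−d₁))
e^(−0.589×0.4) = 0.7901; e^(−0.589×1.9) = 0.3266
⟨n⟩ = 0.56 × (0.7901 − 0.3266) / (0.589 × 1.5) = 0.56 × 0.5246 = 0.2938

0.294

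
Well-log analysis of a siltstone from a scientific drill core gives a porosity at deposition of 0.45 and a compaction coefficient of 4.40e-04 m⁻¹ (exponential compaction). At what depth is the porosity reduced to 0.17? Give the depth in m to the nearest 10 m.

2210 m

Working in km (1 km = 1000 m; β in km⁻¹ = β in m⁻¹ × 1000):
Invert Athy's law: z = ln(n₀/n) / β
z = ln(0.45/0.17) / 0.44 = ln(2.647) / 0.44 = 0.9734 / 0.44 = 2.212 km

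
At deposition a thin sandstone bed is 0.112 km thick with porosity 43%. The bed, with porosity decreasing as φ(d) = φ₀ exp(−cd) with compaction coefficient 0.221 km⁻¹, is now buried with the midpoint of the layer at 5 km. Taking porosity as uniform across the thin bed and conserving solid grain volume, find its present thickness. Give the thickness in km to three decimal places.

Porosity at 5 km: φ = 0.43·exp(−0.221×5) = 0.1424
Solid-volume conservation: h(1−φ) = h₀(1−φ₀) ⇒ h = h₀·(1−φ₀)/(1−φ)
h = 0.112 × (1 − 0.43)/(1 − 0.1424) = 0.112 × 0.6647 = 0.0744 km

0.074 km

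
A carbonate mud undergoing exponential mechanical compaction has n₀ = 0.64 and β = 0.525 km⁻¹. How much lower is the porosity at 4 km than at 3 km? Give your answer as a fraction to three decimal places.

n(3) = 0.64·e^(−0.525×3) = 0.1325
n(4) = 0.64·e^(−0.525×4) = 0.0784
Δn = 0.1325 − 0.0784 = 0.0541

0.054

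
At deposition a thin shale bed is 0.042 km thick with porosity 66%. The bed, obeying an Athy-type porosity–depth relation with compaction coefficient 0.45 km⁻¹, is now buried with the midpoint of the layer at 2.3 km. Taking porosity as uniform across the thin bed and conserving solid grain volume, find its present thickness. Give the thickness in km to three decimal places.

0.019 km

Porosity at 2.3 km: phi = 0.66·exp(−0.45×2.3) = 0.2344
Solid-volume conservation: h(1−phi) = h₀(1−phi₀) ⇒ h = h₀·(1−phi₀)/(1−phi)
h = 0.042 × (1 − 0.66)/(1 − 0.2344) = 0.042 × 0.4441 = 0.0187 km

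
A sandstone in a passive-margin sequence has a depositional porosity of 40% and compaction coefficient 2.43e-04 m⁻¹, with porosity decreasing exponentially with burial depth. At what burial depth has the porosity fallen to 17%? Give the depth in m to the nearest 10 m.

Working in km (1 km = 1000 m; β in km⁻¹ = β in m⁻¹ × 1000):
Invert Athy's law: Z = ln(φ₀/φ) / β
Z = ln(0.4/0.17) / 0.243 = ln(2.353) / 0.243 = 0.8557 / 0.243 = 3.521 km

3520 m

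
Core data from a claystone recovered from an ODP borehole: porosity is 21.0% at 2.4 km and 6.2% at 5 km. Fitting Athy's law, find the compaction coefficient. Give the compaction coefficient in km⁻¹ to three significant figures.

0.469 km⁻¹

Athy: φ(Z) = φ₀ e^(−βZ) ⇒ φ₁/φ₂ = e^{β(Z₂−Z₁)} ⇒ β = ln(φ₁/φ₂)/(Z₂−Z₁)
β = ln(0.21/0.062) / (5 − 2.4) = ln(3.387) / 2.6 = 1.2200 / 2.6 = 0.4692 km⁻¹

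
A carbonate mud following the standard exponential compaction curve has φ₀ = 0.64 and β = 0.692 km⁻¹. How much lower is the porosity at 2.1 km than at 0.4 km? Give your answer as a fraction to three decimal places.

φ(0.4) = 0.64·e^(−0.692×0.4) = 0.4853
φ(2.1) = 0.64·e^(−0.692×2.1) = 0.1496
Δφ = 0.4853 − 0.1496 = 0.3356

0.336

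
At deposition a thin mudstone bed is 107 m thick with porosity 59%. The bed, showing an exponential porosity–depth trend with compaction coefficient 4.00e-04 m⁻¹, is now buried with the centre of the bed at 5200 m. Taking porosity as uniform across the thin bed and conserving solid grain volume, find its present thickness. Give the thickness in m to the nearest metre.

47 m

Working in km (1 km = 1000 m; c in km⁻¹ = c in m⁻¹ × 1000):
Porosity at 5.2 km: phi = 0.59·exp(−0.4×5.2) = 0.0737
Solid-volume conservation: h(1−phi) = h₀(1−phi₀) ⇒ h = h₀·(1−phi₀)/(1−phi)
h = 0.107 × (1 − 0.59)/(1 − 0.0737) = 0.107 × 0.4426 = 0.0474 km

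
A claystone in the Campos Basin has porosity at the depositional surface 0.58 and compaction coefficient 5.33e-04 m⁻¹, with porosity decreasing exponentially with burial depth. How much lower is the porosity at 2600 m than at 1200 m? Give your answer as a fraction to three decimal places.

0.161

Working in km (1 km = 1000 m; c in km⁻¹ = c in m⁻¹ × 1000):
n(1.2) = 0.58·e^(−0.533×1.2) = 0.3060
n(2.6) = 0.58·e^(−0.533×2.6) = 0.1451
Δn = 0.3060 − 0.1451 = 0.1609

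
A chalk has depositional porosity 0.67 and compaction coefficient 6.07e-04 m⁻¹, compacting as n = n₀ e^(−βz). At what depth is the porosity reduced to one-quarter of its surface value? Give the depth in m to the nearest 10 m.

Working in km (1 km = 1000 m; β in km⁻¹ = β in m⁻¹ × 1000):
n/n₀ = 1/4 ⇒ exp(−β·z) = 1/4 ⇒ z = ln(4) / β
z = 1.3863 / 0.607 = 2.284 km

2280 m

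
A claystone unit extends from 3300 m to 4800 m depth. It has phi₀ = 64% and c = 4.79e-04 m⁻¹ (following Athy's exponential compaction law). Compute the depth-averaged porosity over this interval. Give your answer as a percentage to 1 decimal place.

Working in km (1 km = 1000 m; c in km⁻¹ = c in m⁻¹ × 1000):
⟨phi⟩ = (1/(Z₂−Z₁)) ∫ phi₀ e^(−cZ) dZ = phi₀·(e^(−c·Z₁) − e^(−c·Z₂)) / (c·(Z₂−Z₁))
e^(−0.479×3.3) = 0.2058; e^(−0.479×4.8) = 0.1003
⟨phi⟩ = 0.64 × (0.2058 − 0.1003) / (0.479 × 1.5) = 0.64 × 0.1468 = 0.0940

9.4%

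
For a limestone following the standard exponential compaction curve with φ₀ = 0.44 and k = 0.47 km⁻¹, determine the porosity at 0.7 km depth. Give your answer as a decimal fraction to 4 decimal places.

φ = φ₀·exp(−k·z) = 0.44 × exp(−0.47 × 0.7) = 0.44 × exp(−0.329)
  = 0.44 × 0.7196 = 0.3166

0.3166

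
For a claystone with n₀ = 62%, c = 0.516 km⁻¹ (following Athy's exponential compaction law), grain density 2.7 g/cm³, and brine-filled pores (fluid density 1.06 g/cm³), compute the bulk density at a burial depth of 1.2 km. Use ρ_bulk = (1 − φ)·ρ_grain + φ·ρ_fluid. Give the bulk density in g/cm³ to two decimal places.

Porosity at depth: n = 0.62·exp(−0.516×1.2) = 0.62×0.5384 = 0.3338
Bulk density: ρ_b = (1−n)ρ_g + n·ρ_f = 0.6662×2.7 + 0.3338×1.06
       = 1.799 + 0.354 = 2.153 g/cm³

2.15 g/cm³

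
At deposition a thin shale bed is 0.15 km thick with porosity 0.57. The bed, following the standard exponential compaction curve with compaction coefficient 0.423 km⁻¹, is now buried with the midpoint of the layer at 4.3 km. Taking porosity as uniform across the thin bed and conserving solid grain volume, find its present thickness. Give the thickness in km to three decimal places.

0.071 km

Porosity at 4.3 km: n = 0.57·exp(−0.423×4.3) = 0.0925
Solid-volume conservation: h(1−n) = h₀(1−n₀) ⇒ h = h₀·(1−n₀)/(1−n)
h = 0.15 × (1 − 0.57)/(1 − 0.0925) = 0.15 × 0.4738 = 0.0711 km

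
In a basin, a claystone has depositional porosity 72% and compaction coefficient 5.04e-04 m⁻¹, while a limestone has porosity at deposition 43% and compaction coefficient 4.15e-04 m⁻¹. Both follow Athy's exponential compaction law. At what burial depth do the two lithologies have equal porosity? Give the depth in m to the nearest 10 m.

Working in km (1 km = 1000 m; β in km⁻¹ = β in m⁻¹ × 1000):
Set phi₀ₐ e^(−βₐz) = phi₀ᵦ e^(−βᵦz) ⇒ ln(phi₀ₐ/phi₀ᵦ) = (βₐ − βᵦ)·z
z = ln(0.72/0.43) / (0.504 − 0.415) = 0.5155 / 0.089 = 5.792 km

5790 m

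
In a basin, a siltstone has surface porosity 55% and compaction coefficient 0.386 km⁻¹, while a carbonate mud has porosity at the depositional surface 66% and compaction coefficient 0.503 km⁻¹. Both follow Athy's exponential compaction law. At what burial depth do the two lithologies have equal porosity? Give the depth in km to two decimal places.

1.56 km

Set φ₀ₐ e^(−βₐZ) = φ₀ᵦ e^(−βᵦZ) ⇒ ln(φ₀ₐ/φ₀ᵦ) = (βₐ − βᵦ)·Z
Z = ln(0.55/0.66) / (0.386 − 0.503) = -0.1823 / -0.117 = 1.558 km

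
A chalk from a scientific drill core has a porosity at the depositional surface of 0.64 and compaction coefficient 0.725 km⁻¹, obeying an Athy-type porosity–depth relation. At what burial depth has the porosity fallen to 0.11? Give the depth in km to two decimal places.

Invert Athy's law: d = ln(n₀/n) / k
d = ln(0.64/0.11) / 0.725 = ln(5.818) / 0.725 = 1.7610 / 0.725 = 2.429 km

2.43 km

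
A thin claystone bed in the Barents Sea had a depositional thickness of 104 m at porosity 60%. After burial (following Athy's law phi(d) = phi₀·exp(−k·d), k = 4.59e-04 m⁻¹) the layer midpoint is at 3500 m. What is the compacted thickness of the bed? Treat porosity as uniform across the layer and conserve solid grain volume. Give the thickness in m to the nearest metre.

47 m

Working in km (1 km = 1000 m; k in km⁻¹ = k in m⁻¹ × 1000):
Porosity at 3.5 km: phi = 0.6·exp(−0.459×3.5) = 0.1204
Solid-volume conservation: h(1−phi) = h₀(1−phi₀) ⇒ h = h₀·(1−phi₀)/(1−phi)
h = 0.104 × (1 − 0.6)/(1 − 0.1204) = 0.104 × 0.4547 = 0.0473 km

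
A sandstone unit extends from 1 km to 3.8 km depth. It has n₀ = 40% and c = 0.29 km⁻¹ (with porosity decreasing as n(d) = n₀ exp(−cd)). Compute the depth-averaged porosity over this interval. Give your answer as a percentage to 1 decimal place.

20.5%

⟨n⟩ = (1/(d₂−d₁)) ∫ n₀ e^(−cd) dd = n₀·(e^(−c·d₁) − e^(−c·d₂)) / (c·(d₂−d₁))
e^(−0.29×1) = 0.7483; e^(−0.29×3.8) = 0.3322
⟨n⟩ = 0.4 × (0.7483 − 0.3322) / (0.29 × 2.8) = 0.4 × 0.5124 = 0.2050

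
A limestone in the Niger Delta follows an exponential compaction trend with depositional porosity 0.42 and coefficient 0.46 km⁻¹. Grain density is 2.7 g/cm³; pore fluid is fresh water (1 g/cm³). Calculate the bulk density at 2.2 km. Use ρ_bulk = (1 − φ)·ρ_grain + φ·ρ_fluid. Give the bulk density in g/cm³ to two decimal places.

Porosity at depth: phi = 0.42·exp(−0.46×2.2) = 0.42×0.3635 = 0.1527
Bulk density: ρ_b = (1−phi)ρ_g + phi·ρ_f = 0.8473×2.7 + 0.1527×1
       = 2.288 + 0.153 = 2.440 g/cm³

2.44 g/cm³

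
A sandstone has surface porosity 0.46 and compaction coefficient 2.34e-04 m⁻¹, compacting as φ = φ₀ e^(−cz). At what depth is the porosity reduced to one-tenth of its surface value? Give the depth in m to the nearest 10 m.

Working in km (1 km = 1000 m; c in km⁻¹ = c in m⁻¹ × 1000):
φ/φ₀ = 1/10 ⇒ exp(−c·z) = 1/10 ⇒ z = ln(10) / c
z = 2.3026 / 0.234 = 9.840 km

9840 m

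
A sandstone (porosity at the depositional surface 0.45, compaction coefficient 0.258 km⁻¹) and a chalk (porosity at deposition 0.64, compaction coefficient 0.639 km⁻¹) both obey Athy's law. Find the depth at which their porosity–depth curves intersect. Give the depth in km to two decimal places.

0.92 km

Set n₀ₐ e^(−kₐd) = n₀ᵦ e^(−kᵦd) ⇒ ln(n₀ₐ/n₀ᵦ) = (kₐ − kᵦ)·d
d = ln(0.45/0.64) / (0.258 − 0.639) = -0.3522 / -0.381 = 0.924 km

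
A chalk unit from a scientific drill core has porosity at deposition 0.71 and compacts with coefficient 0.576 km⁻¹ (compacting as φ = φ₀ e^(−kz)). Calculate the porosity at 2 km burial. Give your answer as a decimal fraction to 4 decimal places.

φ = φ₀·exp(−k·z) = 0.71 × exp(−0.576 × 2) = 0.71 × exp(−1.152)
  = 0.71 × 0.3160 = 0.2244

0.2244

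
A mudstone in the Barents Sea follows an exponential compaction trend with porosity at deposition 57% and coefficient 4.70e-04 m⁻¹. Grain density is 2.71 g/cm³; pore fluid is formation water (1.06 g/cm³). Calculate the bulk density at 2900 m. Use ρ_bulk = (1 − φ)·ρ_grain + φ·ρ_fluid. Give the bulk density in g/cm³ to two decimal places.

2.47 g/cm³

Working in km (1 km = 1000 m; k in km⁻¹ = k in m⁻¹ × 1000):
Porosity at depth: φ = 0.57·exp(−0.47×2.9) = 0.57×0.2559 = 0.1459
Bulk density: ρ_b = (1−φ)ρ_g + φ·ρ_f = 0.8541×2.71 + 0.1459×1.06
       = 2.315 + 0.155 = 2.469 g/cm³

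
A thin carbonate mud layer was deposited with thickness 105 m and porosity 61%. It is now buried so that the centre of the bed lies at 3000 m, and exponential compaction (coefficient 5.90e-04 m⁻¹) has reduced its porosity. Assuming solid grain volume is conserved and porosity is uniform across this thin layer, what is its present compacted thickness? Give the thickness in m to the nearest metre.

Working in km (1 km = 1000 m; k in km⁻¹ = k in m⁻¹ × 1000):
Porosity at 3 km: φ = 0.61·exp(−0.59×3) = 0.1039
Solid-volume conservation: h(1−φ) = h₀(1−φ₀) ⇒ h = h₀·(1−φ₀)/(1−φ)
h = 0.105 × (1 − 0.61)/(1 − 0.1039) = 0.105 × 0.4352 = 0.0457 km

46 m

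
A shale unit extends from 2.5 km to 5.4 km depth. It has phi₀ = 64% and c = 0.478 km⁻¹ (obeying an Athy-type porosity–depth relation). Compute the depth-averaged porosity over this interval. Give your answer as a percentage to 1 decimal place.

⟨phi⟩ = (1/(d₂−d₁)) ∫ phi₀ e^(−cd) dd = phi₀·(e^(−c·d₁) − e^(−c·d₂)) / (c·(d₂−d₁))
e^(−0.478×2.5) = 0.3027; e^(−0.478×5.4) = 0.0757
⟨phi⟩ = 0.64 × (0.3027 − 0.0757) / (0.478 × 2.9) = 0.64 × 0.1638 = 0.1048

10.5%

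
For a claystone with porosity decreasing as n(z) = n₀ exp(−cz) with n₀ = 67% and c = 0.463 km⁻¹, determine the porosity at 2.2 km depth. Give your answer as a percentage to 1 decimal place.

n = n₀·exp(−c·z) = 0.67 × exp(−0.463 × 2.2) = 0.67 × exp(−1.019)
  = 0.67 × 0.3611 = 0.2419

24.2%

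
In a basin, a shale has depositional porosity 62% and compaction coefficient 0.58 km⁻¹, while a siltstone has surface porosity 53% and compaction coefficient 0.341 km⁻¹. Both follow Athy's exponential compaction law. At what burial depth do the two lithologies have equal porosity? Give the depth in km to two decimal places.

Set n₀ₐ e^(−kₐd) = n₀ᵦ e^(−kᵦd) ⇒ ln(n₀ₐ/n₀ᵦ) = (kₐ − kᵦ)·d
d = ln(0.62/0.53) / (0.58 − 0.341) = 0.1568 / 0.239 = 0.656 km

0.66 km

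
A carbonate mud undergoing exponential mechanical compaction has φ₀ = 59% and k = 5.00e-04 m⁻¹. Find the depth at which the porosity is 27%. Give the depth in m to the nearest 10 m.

1560 m

Working in km (1 km = 1000 m; k in km⁻¹ = k in m⁻¹ × 1000):
Invert Athy's law: Z = ln(φ₀/φ) / k
Z = ln(0.59/0.27) / 0.5 = ln(2.185) / 0.5 = 0.7817 / 0.5 = 1.563 km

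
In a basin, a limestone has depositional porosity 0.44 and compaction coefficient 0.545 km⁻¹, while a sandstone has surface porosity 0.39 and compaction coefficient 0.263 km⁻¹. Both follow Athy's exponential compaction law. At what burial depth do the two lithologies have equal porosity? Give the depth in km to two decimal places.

Set n₀ₐ e^(−kₐd) = n₀ᵦ e^(−kᵦd) ⇒ ln(n₀ₐ/n₀ᵦ) = (kₐ − kᵦ)·d
d = ln(0.44/0.39) / (0.545 − 0.263) = 0.1206 / 0.282 = 0.428 km

0.43 km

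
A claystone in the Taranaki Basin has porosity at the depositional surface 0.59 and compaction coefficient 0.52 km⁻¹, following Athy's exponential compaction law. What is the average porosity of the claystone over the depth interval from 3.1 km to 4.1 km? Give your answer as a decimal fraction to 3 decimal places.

⟨phi⟩ = (1/(Z₂−Z₁)) ∫ phi₀ e^(−cZ) dZ = phi₀·(e^(−c·Z₁) − e^(−c·Z₂)) / (c·(Z₂−Z₁))
e^(−0.52×3.1) = 0.1995; e^(−0.52×4.1) = 0.1186
⟨phi⟩ = 0.59 × (0.1995 − 0.1186) / (0.52 × 1) = 0.59 × 0.1556 = 0.0918

0.092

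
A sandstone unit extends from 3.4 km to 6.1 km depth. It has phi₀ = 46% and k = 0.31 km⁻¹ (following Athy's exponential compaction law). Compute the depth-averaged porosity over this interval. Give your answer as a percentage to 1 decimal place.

⟨phi⟩ = (1/(Z₂−Z₁)) ∫ phi₀ e^(−kZ) dZ = phi₀·(e^(−k·Z₁) − e^(−k·Z₂)) / (k·(Z₂−Z₁))
e^(−0.31×3.4) = 0.3485; e^(−0.31×6.1) = 0.1509
⟨phi⟩ = 0.46 × (0.3485 − 0.1509) / (0.31 × 2.7) = 0.46 × 0.2361 = 0.1086

10.9%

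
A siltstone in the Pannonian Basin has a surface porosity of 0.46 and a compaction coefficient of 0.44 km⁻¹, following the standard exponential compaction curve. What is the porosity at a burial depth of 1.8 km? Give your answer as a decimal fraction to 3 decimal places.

n = n₀·exp(−k·z) = 0.46 × exp(−0.44 × 1.8) = 0.46 × exp(−0.792)
  = 0.46 × 0.4529 = 0.2084

0.208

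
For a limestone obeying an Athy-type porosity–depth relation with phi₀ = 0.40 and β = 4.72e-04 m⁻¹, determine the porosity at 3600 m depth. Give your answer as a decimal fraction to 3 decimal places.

Working in km (1 km = 1000 m; β in km⁻¹ = β in m⁻¹ × 1000):
phi = phi₀·exp(−β·Z) = 0.4 × exp(−0.472 × 3.6) = 0.4 × exp(−1.699)
  = 0.4 × 0.1828 = 0.0731

0.073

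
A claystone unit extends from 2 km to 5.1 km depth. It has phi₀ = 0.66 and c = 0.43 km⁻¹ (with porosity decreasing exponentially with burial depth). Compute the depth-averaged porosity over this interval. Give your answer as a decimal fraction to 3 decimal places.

⟨phi⟩ = (1/(d₂−d₁)) ∫ phi₀ e^(−cd) dd = phi₀·(e^(−c·d₁) − e^(−c·d₂)) / (c·(d₂−d₁))
e^(−0.43×2) = 0.4232; e^(−0.43×5.1) = 0.1116
⟨phi⟩ = 0.66 × (0.4232 − 0.1116) / (0.43 × 3.1) = 0.66 × 0.2337 = 0.1543

0.154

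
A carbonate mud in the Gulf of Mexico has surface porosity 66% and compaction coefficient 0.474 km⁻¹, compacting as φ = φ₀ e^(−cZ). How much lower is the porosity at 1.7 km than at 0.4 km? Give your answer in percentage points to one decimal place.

φ(0.4) = 0.66·e^(−0.474×0.4) = 0.5460
φ(1.7) = 0.66·e^(−0.474×1.7) = 0.2948
Δφ = 0.5460 − 0.2948 = 0.2512

25.1 percentage points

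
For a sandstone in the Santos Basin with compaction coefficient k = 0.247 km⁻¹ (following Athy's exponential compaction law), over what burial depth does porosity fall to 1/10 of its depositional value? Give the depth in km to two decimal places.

9.32 km

φ/φ₀ = 1/10 ⇒ exp(−k·Z) = 1/10 ⇒ Z = ln(10) / k
Z = 2.3026 / 0.247 = 9.322 km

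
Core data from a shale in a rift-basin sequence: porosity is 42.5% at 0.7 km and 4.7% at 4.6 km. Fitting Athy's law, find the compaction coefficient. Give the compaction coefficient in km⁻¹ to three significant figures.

0.565 km⁻¹

Athy: φ(d) = φ₀ e^(−kd) ⇒ φ₁/φ₂ = e^{k(d₂−d₁)} ⇒ k = ln(φ₁/φ₂)/(d₂−d₁)
k = ln(0.425/0.047) / (4.6 − 0.7) = ln(9.043) / 3.9 = 2.2019 / 3.9 = 0.5646 km⁻¹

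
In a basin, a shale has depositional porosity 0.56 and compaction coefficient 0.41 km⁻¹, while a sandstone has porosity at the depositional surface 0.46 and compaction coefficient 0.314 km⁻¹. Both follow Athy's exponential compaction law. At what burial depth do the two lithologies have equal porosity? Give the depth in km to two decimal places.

2.05 km

Set φ₀ₐ e^(−βₐz) = φ₀ᵦ e^(−βᵦz) ⇒ ln(φ₀ₐ/φ₀ᵦ) = (βₐ − βᵦ)·z
z = ln(0.56/0.46) / (0.41 − 0.314) = 0.1967 / 0.096 = 2.049 km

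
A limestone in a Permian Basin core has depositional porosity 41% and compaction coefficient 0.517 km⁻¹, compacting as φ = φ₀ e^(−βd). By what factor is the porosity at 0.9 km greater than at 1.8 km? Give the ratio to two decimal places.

φ(d₁)/φ(d₂) = e^(−β·d₁)/e^(−β·d₂) = e^{β(d₂−d₁)}
= exp(0.517 × 0.9) = exp(0.4653) = 1.5925

1.59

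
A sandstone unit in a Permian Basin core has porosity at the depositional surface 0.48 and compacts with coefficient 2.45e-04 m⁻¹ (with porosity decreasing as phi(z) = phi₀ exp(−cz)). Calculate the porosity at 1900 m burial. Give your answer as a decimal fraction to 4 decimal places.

0.3014

Working in km (1 km = 1000 m; c in km⁻¹ = c in m⁻¹ × 1000):
phi = phi₀·exp(−c·z) = 0.48 × exp(−0.245 × 1.9) = 0.48 × exp(−0.4655)
  = 0.48 × 0.6278 = 0.3014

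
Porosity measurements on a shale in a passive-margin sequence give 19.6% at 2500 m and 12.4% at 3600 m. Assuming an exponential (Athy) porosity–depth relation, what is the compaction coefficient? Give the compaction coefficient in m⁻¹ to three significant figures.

0.000416 m⁻¹

Working in km (1 km = 1000 m; k in km⁻¹ = k in m⁻¹ × 1000):
Athy: phi(Z) = phi₀ e^(−kZ) ⇒ phi₁/phi₂ = e^{k(Z₂−Z₁)} ⇒ k = ln(phi₁/phi₂)/(Z₂−Z₁)
k = ln(0.196/0.124) / (3.6 − 2.5) = ln(1.581) / 1.1 = 0.4578 / 1.1 = 0.4162 km⁻¹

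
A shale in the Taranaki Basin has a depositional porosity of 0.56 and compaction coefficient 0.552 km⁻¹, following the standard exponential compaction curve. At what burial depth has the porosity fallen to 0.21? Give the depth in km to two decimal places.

Invert Athy's law: d = ln(n₀/n) / c
d = ln(0.56/0.21) / 0.552 = ln(2.667) / 0.552 = 0.9808 / 0.552 = 1.777 km

1.78 km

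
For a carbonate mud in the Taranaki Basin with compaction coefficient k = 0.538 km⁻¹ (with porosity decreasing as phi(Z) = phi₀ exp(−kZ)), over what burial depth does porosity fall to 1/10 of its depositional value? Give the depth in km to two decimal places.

phi/phi₀ = 1/10 ⇒ exp(−k·Z) = 1/10 ⇒ Z = ln(10) / k
Z = 2.3026 / 0.538 = 4.280 km

4.28 km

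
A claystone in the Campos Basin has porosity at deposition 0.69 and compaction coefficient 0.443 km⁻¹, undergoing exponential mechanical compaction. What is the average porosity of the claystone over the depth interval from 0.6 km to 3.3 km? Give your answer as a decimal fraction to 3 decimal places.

0.309

⟨n⟩ = (1/(z₂−z₁)) ∫ n₀ e^(−cz) dz = n₀·(e^(−c·z₁) − e^(−c·z₂)) / (c·(z₂−z₁))
e^(−0.443×0.6) = 0.7666; e^(−0.443×3.3) = 0.2318
⟨n⟩ = 0.69 × (0.7666 − 0.2318) / (0.443 × 2.7) = 0.69 × 0.4471 = 0.3085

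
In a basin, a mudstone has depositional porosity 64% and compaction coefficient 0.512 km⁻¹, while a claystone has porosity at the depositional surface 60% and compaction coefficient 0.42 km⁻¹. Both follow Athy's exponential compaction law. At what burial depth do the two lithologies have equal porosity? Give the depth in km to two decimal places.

0.70 km

Set n₀ₐ e^(−βₐd) = n₀ᵦ e^(−βᵦd) ⇒ ln(n₀ₐ/n₀ᵦ) = (βₐ − βᵦ)·d
d = ln(0.64/0.6) / (0.512 − 0.42) = 0.0645 / 0.092 = 0.702 km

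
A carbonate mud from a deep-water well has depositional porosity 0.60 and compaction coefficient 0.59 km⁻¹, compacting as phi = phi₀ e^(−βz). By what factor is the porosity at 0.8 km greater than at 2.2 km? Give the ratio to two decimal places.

phi(z₁)/phi(z₂) = e^(−β·z₁)/e^(−β·z₂) = e^{β(z₂−z₁)}
= exp(0.59 × 1.4) = exp(0.826) = 2.2842

2.28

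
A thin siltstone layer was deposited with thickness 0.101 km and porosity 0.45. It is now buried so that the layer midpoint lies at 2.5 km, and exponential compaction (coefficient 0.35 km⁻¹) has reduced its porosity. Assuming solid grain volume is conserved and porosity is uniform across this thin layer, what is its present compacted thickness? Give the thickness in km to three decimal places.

0.068 km

Porosity at 2.5 km: φ = 0.45·exp(−0.35×2.5) = 0.1876
Solid-volume conservation: h(1−φ) = h₀(1−φ₀) ⇒ h = h₀·(1−φ₀)/(1−φ)
h = 0.101 × (1 − 0.45)/(1 − 0.1876) = 0.101 × 0.6770 = 0.0684 km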